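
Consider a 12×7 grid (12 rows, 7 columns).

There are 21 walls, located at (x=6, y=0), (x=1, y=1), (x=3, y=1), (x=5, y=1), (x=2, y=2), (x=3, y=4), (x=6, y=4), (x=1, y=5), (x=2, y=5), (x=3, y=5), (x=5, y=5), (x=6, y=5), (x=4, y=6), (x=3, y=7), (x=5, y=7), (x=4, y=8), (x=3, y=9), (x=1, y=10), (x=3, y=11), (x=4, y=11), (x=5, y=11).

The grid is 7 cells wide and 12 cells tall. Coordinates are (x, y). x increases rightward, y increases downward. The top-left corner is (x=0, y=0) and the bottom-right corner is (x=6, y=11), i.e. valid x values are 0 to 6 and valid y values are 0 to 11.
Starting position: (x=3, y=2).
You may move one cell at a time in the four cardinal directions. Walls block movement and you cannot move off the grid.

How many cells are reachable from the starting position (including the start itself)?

BFS flood-fill from (x=3, y=2):
  Distance 0: (x=3, y=2)
  Distance 1: (x=4, y=2), (x=3, y=3)
  Distance 2: (x=4, y=1), (x=5, y=2), (x=2, y=3), (x=4, y=3)
  Distance 3: (x=4, y=0), (x=6, y=2), (x=1, y=3), (x=5, y=3), (x=2, y=4), (x=4, y=4)
  Distance 4: (x=3, y=0), (x=5, y=0), (x=6, y=1), (x=1, y=2), (x=0, y=3), (x=6, y=3), (x=1, y=4), (x=5, y=4), (x=4, y=5)
  Distance 5: (x=2, y=0), (x=0, y=2), (x=0, y=4)
  Distance 6: (x=1, y=0), (x=0, y=1), (x=2, y=1), (x=0, y=5)
  Distance 7: (x=0, y=0), (x=0, y=6)
  Distance 8: (x=1, y=6), (x=0, y=7)
  Distance 9: (x=2, y=6), (x=1, y=7), (x=0, y=8)
  Distance 10: (x=3, y=6), (x=2, y=7), (x=1, y=8), (x=0, y=9)
  Distance 11: (x=2, y=8), (x=1, y=9), (x=0, y=10)
  Distance 12: (x=3, y=8), (x=2, y=9), (x=0, y=11)
  Distance 13: (x=2, y=10), (x=1, y=11)
  Distance 14: (x=3, y=10), (x=2, y=11)
  Distance 15: (x=4, y=10)
  Distance 16: (x=4, y=9), (x=5, y=10)
  Distance 17: (x=5, y=9), (x=6, y=10)
  Distance 18: (x=5, y=8), (x=6, y=9), (x=6, y=11)
  Distance 19: (x=6, y=8)
  Distance 20: (x=6, y=7)
  Distance 21: (x=6, y=6)
  Distance 22: (x=5, y=6)
Total reachable: 62 (grid has 63 open cells total)

Answer: Reachable cells: 62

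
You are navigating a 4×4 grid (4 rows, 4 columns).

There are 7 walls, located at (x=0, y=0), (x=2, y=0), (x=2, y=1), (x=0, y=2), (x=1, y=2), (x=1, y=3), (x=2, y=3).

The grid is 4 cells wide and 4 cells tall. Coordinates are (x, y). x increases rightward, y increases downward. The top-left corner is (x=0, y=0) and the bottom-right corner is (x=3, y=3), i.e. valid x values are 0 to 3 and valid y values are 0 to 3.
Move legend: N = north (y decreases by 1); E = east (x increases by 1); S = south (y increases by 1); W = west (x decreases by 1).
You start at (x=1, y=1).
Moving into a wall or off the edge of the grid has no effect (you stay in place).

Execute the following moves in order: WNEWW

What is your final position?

Answer: Final position: (x=0, y=1)

Derivation:
Start: (x=1, y=1)
  W (west): (x=1, y=1) -> (x=0, y=1)
  N (north): blocked, stay at (x=0, y=1)
  E (east): (x=0, y=1) -> (x=1, y=1)
  W (west): (x=1, y=1) -> (x=0, y=1)
  W (west): blocked, stay at (x=0, y=1)
Final: (x=0, y=1)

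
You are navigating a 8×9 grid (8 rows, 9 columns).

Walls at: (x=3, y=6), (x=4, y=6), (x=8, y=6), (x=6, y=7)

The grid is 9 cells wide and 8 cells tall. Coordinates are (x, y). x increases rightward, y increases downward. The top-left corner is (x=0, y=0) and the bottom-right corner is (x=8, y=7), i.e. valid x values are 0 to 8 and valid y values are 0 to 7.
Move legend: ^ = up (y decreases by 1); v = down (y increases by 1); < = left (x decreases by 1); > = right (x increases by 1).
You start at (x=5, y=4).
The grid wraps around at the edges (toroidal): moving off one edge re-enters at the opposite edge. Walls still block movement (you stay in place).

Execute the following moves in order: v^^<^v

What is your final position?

Answer: Final position: (x=4, y=3)

Derivation:
Start: (x=5, y=4)
  v (down): (x=5, y=4) -> (x=5, y=5)
  ^ (up): (x=5, y=5) -> (x=5, y=4)
  ^ (up): (x=5, y=4) -> (x=5, y=3)
  < (left): (x=5, y=3) -> (x=4, y=3)
  ^ (up): (x=4, y=3) -> (x=4, y=2)
  v (down): (x=4, y=2) -> (x=4, y=3)
Final: (x=4, y=3)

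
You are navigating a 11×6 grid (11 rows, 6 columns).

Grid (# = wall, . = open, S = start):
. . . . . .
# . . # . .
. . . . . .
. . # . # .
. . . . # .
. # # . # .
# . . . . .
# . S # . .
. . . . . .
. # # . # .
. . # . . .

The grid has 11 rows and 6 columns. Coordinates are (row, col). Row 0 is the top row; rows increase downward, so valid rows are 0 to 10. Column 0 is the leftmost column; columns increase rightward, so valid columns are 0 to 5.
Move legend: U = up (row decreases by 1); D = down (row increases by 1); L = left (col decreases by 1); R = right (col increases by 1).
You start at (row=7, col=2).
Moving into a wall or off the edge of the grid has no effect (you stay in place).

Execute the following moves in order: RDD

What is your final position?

Start: (row=7, col=2)
  R (right): blocked, stay at (row=7, col=2)
  D (down): (row=7, col=2) -> (row=8, col=2)
  D (down): blocked, stay at (row=8, col=2)
Final: (row=8, col=2)

Answer: Final position: (row=8, col=2)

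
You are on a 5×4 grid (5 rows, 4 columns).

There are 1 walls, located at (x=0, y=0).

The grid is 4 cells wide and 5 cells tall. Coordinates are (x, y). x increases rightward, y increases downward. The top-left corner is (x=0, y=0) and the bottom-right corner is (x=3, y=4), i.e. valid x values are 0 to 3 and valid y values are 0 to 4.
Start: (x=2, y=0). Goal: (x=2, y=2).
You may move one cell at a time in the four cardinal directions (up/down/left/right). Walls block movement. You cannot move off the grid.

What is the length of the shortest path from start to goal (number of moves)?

Answer: Shortest path length: 2

Derivation:
BFS from (x=2, y=0) until reaching (x=2, y=2):
  Distance 0: (x=2, y=0)
  Distance 1: (x=1, y=0), (x=3, y=0), (x=2, y=1)
  Distance 2: (x=1, y=1), (x=3, y=1), (x=2, y=2)  <- goal reached here
One shortest path (2 moves): (x=2, y=0) -> (x=2, y=1) -> (x=2, y=2)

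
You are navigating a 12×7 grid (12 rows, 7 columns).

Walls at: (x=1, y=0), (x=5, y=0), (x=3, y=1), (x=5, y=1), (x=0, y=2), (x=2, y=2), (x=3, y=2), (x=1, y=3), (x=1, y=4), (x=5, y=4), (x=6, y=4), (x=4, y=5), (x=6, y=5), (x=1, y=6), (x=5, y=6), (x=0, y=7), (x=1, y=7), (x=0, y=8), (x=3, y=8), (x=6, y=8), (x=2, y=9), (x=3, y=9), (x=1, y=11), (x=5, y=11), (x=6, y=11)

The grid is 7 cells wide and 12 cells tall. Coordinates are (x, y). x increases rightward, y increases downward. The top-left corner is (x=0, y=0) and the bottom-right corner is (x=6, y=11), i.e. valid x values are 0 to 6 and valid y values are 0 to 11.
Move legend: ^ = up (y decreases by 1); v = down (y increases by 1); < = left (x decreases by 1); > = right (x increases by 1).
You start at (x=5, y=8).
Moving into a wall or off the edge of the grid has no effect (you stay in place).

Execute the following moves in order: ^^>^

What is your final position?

Start: (x=5, y=8)
  ^ (up): (x=5, y=8) -> (x=5, y=7)
  ^ (up): blocked, stay at (x=5, y=7)
  > (right): (x=5, y=7) -> (x=6, y=7)
  ^ (up): (x=6, y=7) -> (x=6, y=6)
Final: (x=6, y=6)

Answer: Final position: (x=6, y=6)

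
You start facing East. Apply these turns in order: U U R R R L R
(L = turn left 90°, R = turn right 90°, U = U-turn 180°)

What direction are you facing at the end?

Start: East
  U (U-turn (180°)) -> West
  U (U-turn (180°)) -> East
  R (right (90° clockwise)) -> South
  R (right (90° clockwise)) -> West
  R (right (90° clockwise)) -> North
  L (left (90° counter-clockwise)) -> West
  R (right (90° clockwise)) -> North
Final: North

Answer: Final heading: North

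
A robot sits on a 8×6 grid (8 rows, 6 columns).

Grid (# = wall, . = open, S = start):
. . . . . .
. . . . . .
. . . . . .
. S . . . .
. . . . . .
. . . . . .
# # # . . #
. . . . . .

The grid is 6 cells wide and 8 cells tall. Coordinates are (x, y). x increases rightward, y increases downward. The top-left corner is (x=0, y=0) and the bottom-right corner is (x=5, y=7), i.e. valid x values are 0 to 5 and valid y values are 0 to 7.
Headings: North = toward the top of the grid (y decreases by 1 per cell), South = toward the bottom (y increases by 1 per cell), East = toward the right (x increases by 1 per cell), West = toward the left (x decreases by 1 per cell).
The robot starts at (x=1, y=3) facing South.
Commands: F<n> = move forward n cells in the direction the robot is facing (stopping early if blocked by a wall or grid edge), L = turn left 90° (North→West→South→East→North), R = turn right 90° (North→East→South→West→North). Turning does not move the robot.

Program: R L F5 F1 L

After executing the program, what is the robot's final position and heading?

Answer: Final position: (x=1, y=5), facing East

Derivation:
Start: (x=1, y=3), facing South
  R: turn right, now facing West
  L: turn left, now facing South
  F5: move forward 2/5 (blocked), now at (x=1, y=5)
  F1: move forward 0/1 (blocked), now at (x=1, y=5)
  L: turn left, now facing East
Final: (x=1, y=5), facing East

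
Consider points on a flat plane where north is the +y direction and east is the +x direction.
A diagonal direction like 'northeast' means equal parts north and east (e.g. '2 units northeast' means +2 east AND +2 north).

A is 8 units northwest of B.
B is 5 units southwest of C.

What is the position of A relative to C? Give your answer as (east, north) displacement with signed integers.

Answer: A is at (east=-13, north=3) relative to C.

Derivation:
Place C at the origin (east=0, north=0).
  B is 5 units southwest of C: delta (east=-5, north=-5); B at (east=-5, north=-5).
  A is 8 units northwest of B: delta (east=-8, north=+8); A at (east=-13, north=3).
Therefore A relative to C: (east=-13, north=3).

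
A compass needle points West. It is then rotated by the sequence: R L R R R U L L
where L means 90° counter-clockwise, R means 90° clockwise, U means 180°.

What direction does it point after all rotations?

Answer: Final heading: South

Derivation:
Start: West
  R (right (90° clockwise)) -> North
  L (left (90° counter-clockwise)) -> West
  R (right (90° clockwise)) -> North
  R (right (90° clockwise)) -> East
  R (right (90° clockwise)) -> South
  U (U-turn (180°)) -> North
  L (left (90° counter-clockwise)) -> West
  L (left (90° counter-clockwise)) -> South
Final: South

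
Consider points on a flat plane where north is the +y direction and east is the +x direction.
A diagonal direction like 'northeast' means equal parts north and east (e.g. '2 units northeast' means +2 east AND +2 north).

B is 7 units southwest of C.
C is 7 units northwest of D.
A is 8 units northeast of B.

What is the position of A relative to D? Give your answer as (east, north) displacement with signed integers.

Answer: A is at (east=-6, north=8) relative to D.

Derivation:
Place D at the origin (east=0, north=0).
  C is 7 units northwest of D: delta (east=-7, north=+7); C at (east=-7, north=7).
  B is 7 units southwest of C: delta (east=-7, north=-7); B at (east=-14, north=0).
  A is 8 units northeast of B: delta (east=+8, north=+8); A at (east=-6, north=8).
Therefore A relative to D: (east=-6, north=8).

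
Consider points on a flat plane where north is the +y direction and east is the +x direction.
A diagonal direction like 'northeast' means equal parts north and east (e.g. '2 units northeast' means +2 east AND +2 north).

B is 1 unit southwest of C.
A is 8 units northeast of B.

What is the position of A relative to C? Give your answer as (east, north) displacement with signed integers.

Answer: A is at (east=7, north=7) relative to C.

Derivation:
Place C at the origin (east=0, north=0).
  B is 1 unit southwest of C: delta (east=-1, north=-1); B at (east=-1, north=-1).
  A is 8 units northeast of B: delta (east=+8, north=+8); A at (east=7, north=7).
Therefore A relative to C: (east=7, north=7).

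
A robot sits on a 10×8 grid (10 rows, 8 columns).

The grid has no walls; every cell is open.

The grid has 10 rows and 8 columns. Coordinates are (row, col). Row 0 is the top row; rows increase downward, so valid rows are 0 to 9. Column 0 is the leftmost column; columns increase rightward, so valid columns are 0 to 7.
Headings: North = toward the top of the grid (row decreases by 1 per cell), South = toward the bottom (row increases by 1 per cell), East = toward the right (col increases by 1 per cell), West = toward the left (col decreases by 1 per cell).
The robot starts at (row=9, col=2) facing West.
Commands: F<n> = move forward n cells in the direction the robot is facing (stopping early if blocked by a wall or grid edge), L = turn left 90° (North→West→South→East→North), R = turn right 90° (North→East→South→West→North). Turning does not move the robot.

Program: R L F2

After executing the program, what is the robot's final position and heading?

Answer: Final position: (row=9, col=0), facing West

Derivation:
Start: (row=9, col=2), facing West
  R: turn right, now facing North
  L: turn left, now facing West
  F2: move forward 2, now at (row=9, col=0)
Final: (row=9, col=0), facing West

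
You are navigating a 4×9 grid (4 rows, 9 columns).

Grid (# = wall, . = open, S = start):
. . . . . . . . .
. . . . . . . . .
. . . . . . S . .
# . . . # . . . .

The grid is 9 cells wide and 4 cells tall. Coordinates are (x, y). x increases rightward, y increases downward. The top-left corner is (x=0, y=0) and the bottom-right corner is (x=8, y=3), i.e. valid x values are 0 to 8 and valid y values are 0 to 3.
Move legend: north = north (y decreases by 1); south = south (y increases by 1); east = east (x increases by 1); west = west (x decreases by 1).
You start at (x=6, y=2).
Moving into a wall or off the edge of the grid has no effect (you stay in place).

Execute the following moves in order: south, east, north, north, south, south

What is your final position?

Start: (x=6, y=2)
  south (south): (x=6, y=2) -> (x=6, y=3)
  east (east): (x=6, y=3) -> (x=7, y=3)
  north (north): (x=7, y=3) -> (x=7, y=2)
  north (north): (x=7, y=2) -> (x=7, y=1)
  south (south): (x=7, y=1) -> (x=7, y=2)
  south (south): (x=7, y=2) -> (x=7, y=3)
Final: (x=7, y=3)

Answer: Final position: (x=7, y=3)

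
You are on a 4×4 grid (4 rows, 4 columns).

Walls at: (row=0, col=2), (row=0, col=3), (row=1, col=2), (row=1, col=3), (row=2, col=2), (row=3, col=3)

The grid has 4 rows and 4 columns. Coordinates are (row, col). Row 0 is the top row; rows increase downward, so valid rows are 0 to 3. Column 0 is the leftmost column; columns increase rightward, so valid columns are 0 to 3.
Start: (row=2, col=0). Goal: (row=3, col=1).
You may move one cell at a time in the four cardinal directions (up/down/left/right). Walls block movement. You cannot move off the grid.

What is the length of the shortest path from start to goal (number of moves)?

BFS from (row=2, col=0) until reaching (row=3, col=1):
  Distance 0: (row=2, col=0)
  Distance 1: (row=1, col=0), (row=2, col=1), (row=3, col=0)
  Distance 2: (row=0, col=0), (row=1, col=1), (row=3, col=1)  <- goal reached here
One shortest path (2 moves): (row=2, col=0) -> (row=2, col=1) -> (row=3, col=1)

Answer: Shortest path length: 2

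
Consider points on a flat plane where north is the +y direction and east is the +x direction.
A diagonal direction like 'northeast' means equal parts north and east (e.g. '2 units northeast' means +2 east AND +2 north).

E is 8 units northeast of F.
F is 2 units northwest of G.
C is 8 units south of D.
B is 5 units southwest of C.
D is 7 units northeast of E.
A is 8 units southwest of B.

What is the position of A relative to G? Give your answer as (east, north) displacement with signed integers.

Answer: A is at (east=0, north=-4) relative to G.

Derivation:
Place G at the origin (east=0, north=0).
  F is 2 units northwest of G: delta (east=-2, north=+2); F at (east=-2, north=2).
  E is 8 units northeast of F: delta (east=+8, north=+8); E at (east=6, north=10).
  D is 7 units northeast of E: delta (east=+7, north=+7); D at (east=13, north=17).
  C is 8 units south of D: delta (east=+0, north=-8); C at (east=13, north=9).
  B is 5 units southwest of C: delta (east=-5, north=-5); B at (east=8, north=4).
  A is 8 units southwest of B: delta (east=-8, north=-8); A at (east=0, north=-4).
Therefore A relative to G: (east=0, north=-4).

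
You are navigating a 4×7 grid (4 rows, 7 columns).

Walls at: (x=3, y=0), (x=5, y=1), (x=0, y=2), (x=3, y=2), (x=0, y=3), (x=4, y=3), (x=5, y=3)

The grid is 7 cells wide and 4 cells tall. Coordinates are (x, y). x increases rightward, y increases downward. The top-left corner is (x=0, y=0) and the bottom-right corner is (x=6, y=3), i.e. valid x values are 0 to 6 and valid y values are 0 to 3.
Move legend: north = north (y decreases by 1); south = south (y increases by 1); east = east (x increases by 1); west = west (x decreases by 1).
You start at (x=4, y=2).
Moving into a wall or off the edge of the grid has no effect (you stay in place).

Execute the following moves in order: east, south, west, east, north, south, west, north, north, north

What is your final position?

Answer: Final position: (x=4, y=0)

Derivation:
Start: (x=4, y=2)
  east (east): (x=4, y=2) -> (x=5, y=2)
  south (south): blocked, stay at (x=5, y=2)
  west (west): (x=5, y=2) -> (x=4, y=2)
  east (east): (x=4, y=2) -> (x=5, y=2)
  north (north): blocked, stay at (x=5, y=2)
  south (south): blocked, stay at (x=5, y=2)
  west (west): (x=5, y=2) -> (x=4, y=2)
  north (north): (x=4, y=2) -> (x=4, y=1)
  north (north): (x=4, y=1) -> (x=4, y=0)
  north (north): blocked, stay at (x=4, y=0)
Final: (x=4, y=0)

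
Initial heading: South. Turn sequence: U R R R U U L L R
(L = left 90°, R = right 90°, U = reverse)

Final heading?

Start: South
  U (U-turn (180°)) -> North
  R (right (90° clockwise)) -> East
  R (right (90° clockwise)) -> South
  R (right (90° clockwise)) -> West
  U (U-turn (180°)) -> East
  U (U-turn (180°)) -> West
  L (left (90° counter-clockwise)) -> South
  L (left (90° counter-clockwise)) -> East
  R (right (90° clockwise)) -> South
Final: South

Answer: Final heading: South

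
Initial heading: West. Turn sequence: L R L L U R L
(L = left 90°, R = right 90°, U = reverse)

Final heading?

Answer: Final heading: West

Derivation:
Start: West
  L (left (90° counter-clockwise)) -> South
  R (right (90° clockwise)) -> West
  L (left (90° counter-clockwise)) -> South
  L (left (90° counter-clockwise)) -> East
  U (U-turn (180°)) -> West
  R (right (90° clockwise)) -> North
  L (left (90° counter-clockwise)) -> West
Final: West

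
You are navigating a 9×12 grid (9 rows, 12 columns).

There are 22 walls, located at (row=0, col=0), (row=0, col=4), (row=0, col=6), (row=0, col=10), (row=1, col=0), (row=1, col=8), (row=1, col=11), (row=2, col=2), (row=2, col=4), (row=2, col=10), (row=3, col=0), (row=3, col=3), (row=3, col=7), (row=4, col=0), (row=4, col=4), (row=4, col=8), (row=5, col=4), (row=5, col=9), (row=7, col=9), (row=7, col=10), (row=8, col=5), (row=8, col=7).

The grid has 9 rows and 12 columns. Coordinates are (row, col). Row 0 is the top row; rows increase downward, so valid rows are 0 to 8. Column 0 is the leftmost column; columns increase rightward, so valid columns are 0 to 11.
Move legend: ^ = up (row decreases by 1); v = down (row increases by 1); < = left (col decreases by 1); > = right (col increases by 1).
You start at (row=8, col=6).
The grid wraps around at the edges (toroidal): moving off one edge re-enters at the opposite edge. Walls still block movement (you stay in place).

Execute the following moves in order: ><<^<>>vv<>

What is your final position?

Start: (row=8, col=6)
  > (right): blocked, stay at (row=8, col=6)
  < (left): blocked, stay at (row=8, col=6)
  < (left): blocked, stay at (row=8, col=6)
  ^ (up): (row=8, col=6) -> (row=7, col=6)
  < (left): (row=7, col=6) -> (row=7, col=5)
  > (right): (row=7, col=5) -> (row=7, col=6)
  > (right): (row=7, col=6) -> (row=7, col=7)
  v (down): blocked, stay at (row=7, col=7)
  v (down): blocked, stay at (row=7, col=7)
  < (left): (row=7, col=7) -> (row=7, col=6)
  > (right): (row=7, col=6) -> (row=7, col=7)
Final: (row=7, col=7)

Answer: Final position: (row=7, col=7)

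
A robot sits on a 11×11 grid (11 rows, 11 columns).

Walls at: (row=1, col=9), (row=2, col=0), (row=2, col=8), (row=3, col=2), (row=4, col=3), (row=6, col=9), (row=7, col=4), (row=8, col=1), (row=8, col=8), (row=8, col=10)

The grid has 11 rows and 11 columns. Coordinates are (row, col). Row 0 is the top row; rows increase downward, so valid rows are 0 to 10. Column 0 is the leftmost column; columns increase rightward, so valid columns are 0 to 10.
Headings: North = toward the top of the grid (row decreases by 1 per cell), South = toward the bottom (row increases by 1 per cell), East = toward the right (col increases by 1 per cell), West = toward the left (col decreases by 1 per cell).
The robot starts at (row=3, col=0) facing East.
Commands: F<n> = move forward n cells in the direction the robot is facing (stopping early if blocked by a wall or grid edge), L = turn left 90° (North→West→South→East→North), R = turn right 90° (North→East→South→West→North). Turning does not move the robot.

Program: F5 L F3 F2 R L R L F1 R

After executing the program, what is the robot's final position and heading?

Start: (row=3, col=0), facing East
  F5: move forward 1/5 (blocked), now at (row=3, col=1)
  L: turn left, now facing North
  F3: move forward 3, now at (row=0, col=1)
  F2: move forward 0/2 (blocked), now at (row=0, col=1)
  R: turn right, now facing East
  L: turn left, now facing North
  R: turn right, now facing East
  L: turn left, now facing North
  F1: move forward 0/1 (blocked), now at (row=0, col=1)
  R: turn right, now facing East
Final: (row=0, col=1), facing East

Answer: Final position: (row=0, col=1), facing East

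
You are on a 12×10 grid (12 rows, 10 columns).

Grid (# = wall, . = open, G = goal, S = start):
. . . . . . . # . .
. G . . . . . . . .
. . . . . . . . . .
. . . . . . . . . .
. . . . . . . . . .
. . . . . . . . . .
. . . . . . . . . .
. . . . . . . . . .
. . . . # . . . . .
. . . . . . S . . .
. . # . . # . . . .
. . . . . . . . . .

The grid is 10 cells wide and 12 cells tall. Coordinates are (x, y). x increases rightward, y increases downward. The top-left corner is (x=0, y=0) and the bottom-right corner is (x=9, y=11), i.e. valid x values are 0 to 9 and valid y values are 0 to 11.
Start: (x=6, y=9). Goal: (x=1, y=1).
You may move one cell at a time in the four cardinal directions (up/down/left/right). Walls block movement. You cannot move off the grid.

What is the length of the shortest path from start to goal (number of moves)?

Answer: Shortest path length: 13

Derivation:
BFS from (x=6, y=9) until reaching (x=1, y=1):
  Distance 0: (x=6, y=9)
  Distance 1: (x=6, y=8), (x=5, y=9), (x=7, y=9), (x=6, y=10)
  Distance 2: (x=6, y=7), (x=5, y=8), (x=7, y=8), (x=4, y=9), (x=8, y=9), (x=7, y=10), (x=6, y=11)
  Distance 3: (x=6, y=6), (x=5, y=7), (x=7, y=7), (x=8, y=8), (x=3, y=9), (x=9, y=9), (x=4, y=10), (x=8, y=10), (x=5, y=11), (x=7, y=11)
  Distance 4: (x=6, y=5), (x=5, y=6), (x=7, y=6), (x=4, y=7), (x=8, y=7), (x=3, y=8), (x=9, y=8), (x=2, y=9), (x=3, y=10), (x=9, y=10), (x=4, y=11), (x=8, y=11)
  Distance 5: (x=6, y=4), (x=5, y=5), (x=7, y=5), (x=4, y=6), (x=8, y=6), (x=3, y=7), (x=9, y=7), (x=2, y=8), (x=1, y=9), (x=3, y=11), (x=9, y=11)
  Distance 6: (x=6, y=3), (x=5, y=4), (x=7, y=4), (x=4, y=5), (x=8, y=5), (x=3, y=6), (x=9, y=6), (x=2, y=7), (x=1, y=8), (x=0, y=9), (x=1, y=10), (x=2, y=11)
  Distance 7: (x=6, y=2), (x=5, y=3), (x=7, y=3), (x=4, y=4), (x=8, y=4), (x=3, y=5), (x=9, y=5), (x=2, y=6), (x=1, y=7), (x=0, y=8), (x=0, y=10), (x=1, y=11)
  Distance 8: (x=6, y=1), (x=5, y=2), (x=7, y=2), (x=4, y=3), (x=8, y=3), (x=3, y=4), (x=9, y=4), (x=2, y=5), (x=1, y=6), (x=0, y=7), (x=0, y=11)
  Distance 9: (x=6, y=0), (x=5, y=1), (x=7, y=1), (x=4, y=2), (x=8, y=2), (x=3, y=3), (x=9, y=3), (x=2, y=4), (x=1, y=5), (x=0, y=6)
  Distance 10: (x=5, y=0), (x=4, y=1), (x=8, y=1), (x=3, y=2), (x=9, y=2), (x=2, y=3), (x=1, y=4), (x=0, y=5)
  Distance 11: (x=4, y=0), (x=8, y=0), (x=3, y=1), (x=9, y=1), (x=2, y=2), (x=1, y=3), (x=0, y=4)
  Distance 12: (x=3, y=0), (x=9, y=0), (x=2, y=1), (x=1, y=2), (x=0, y=3)
  Distance 13: (x=2, y=0), (x=1, y=1), (x=0, y=2)  <- goal reached here
One shortest path (13 moves): (x=6, y=9) -> (x=5, y=9) -> (x=4, y=9) -> (x=3, y=9) -> (x=2, y=9) -> (x=1, y=9) -> (x=1, y=8) -> (x=1, y=7) -> (x=1, y=6) -> (x=1, y=5) -> (x=1, y=4) -> (x=1, y=3) -> (x=1, y=2) -> (x=1, y=1)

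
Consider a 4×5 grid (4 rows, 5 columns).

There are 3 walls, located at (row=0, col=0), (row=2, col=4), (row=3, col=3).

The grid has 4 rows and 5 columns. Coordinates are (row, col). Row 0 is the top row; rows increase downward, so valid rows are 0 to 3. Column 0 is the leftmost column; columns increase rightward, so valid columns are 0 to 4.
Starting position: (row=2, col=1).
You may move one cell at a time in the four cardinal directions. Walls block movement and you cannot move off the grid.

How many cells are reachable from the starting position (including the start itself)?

BFS flood-fill from (row=2, col=1):
  Distance 0: (row=2, col=1)
  Distance 1: (row=1, col=1), (row=2, col=0), (row=2, col=2), (row=3, col=1)
  Distance 2: (row=0, col=1), (row=1, col=0), (row=1, col=2), (row=2, col=3), (row=3, col=0), (row=3, col=2)
  Distance 3: (row=0, col=2), (row=1, col=3)
  Distance 4: (row=0, col=3), (row=1, col=4)
  Distance 5: (row=0, col=4)
Total reachable: 16 (grid has 17 open cells total)

Answer: Reachable cells: 16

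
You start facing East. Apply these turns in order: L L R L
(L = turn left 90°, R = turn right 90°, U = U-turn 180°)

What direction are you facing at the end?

Answer: Final heading: West

Derivation:
Start: East
  L (left (90° counter-clockwise)) -> North
  L (left (90° counter-clockwise)) -> West
  R (right (90° clockwise)) -> North
  L (left (90° counter-clockwise)) -> West
Final: West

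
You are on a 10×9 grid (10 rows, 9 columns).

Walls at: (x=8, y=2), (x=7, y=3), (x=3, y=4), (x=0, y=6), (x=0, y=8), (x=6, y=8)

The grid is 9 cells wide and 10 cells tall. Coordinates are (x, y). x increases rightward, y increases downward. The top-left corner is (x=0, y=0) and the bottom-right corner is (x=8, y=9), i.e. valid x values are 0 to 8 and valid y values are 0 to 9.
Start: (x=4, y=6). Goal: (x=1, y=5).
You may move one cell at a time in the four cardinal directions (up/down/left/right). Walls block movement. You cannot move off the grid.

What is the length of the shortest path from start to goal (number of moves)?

BFS from (x=4, y=6) until reaching (x=1, y=5):
  Distance 0: (x=4, y=6)
  Distance 1: (x=4, y=5), (x=3, y=6), (x=5, y=6), (x=4, y=7)
  Distance 2: (x=4, y=4), (x=3, y=5), (x=5, y=5), (x=2, y=6), (x=6, y=6), (x=3, y=7), (x=5, y=7), (x=4, y=8)
  Distance 3: (x=4, y=3), (x=5, y=4), (x=2, y=5), (x=6, y=5), (x=1, y=6), (x=7, y=6), (x=2, y=7), (x=6, y=7), (x=3, y=8), (x=5, y=8), (x=4, y=9)
  Distance 4: (x=4, y=2), (x=3, y=3), (x=5, y=3), (x=2, y=4), (x=6, y=4), (x=1, y=5), (x=7, y=5), (x=8, y=6), (x=1, y=7), (x=7, y=7), (x=2, y=8), (x=3, y=9), (x=5, y=9)  <- goal reached here
One shortest path (4 moves): (x=4, y=6) -> (x=3, y=6) -> (x=2, y=6) -> (x=1, y=6) -> (x=1, y=5)

Answer: Shortest path length: 4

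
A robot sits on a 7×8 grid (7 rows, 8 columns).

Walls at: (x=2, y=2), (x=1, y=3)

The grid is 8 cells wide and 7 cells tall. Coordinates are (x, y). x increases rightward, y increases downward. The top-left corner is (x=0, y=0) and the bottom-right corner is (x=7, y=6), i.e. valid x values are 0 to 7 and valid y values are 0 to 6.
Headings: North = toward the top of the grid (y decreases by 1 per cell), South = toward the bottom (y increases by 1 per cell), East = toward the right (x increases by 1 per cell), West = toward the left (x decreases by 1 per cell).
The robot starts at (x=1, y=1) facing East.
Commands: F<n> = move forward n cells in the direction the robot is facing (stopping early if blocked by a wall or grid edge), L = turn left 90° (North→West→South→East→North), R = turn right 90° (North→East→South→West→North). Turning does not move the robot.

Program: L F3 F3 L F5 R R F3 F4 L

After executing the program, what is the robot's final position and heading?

Answer: Final position: (x=7, y=0), facing North

Derivation:
Start: (x=1, y=1), facing East
  L: turn left, now facing North
  F3: move forward 1/3 (blocked), now at (x=1, y=0)
  F3: move forward 0/3 (blocked), now at (x=1, y=0)
  L: turn left, now facing West
  F5: move forward 1/5 (blocked), now at (x=0, y=0)
  R: turn right, now facing North
  R: turn right, now facing East
  F3: move forward 3, now at (x=3, y=0)
  F4: move forward 4, now at (x=7, y=0)
  L: turn left, now facing North
Final: (x=7, y=0), facing North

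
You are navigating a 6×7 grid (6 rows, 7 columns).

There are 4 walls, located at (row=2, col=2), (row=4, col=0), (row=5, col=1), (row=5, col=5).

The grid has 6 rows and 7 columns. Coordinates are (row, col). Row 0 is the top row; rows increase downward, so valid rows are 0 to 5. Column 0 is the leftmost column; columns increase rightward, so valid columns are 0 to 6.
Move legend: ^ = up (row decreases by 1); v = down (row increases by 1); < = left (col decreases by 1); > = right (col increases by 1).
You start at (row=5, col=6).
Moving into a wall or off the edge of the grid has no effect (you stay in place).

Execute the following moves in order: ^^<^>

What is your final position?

Answer: Final position: (row=2, col=6)

Derivation:
Start: (row=5, col=6)
  ^ (up): (row=5, col=6) -> (row=4, col=6)
  ^ (up): (row=4, col=6) -> (row=3, col=6)
  < (left): (row=3, col=6) -> (row=3, col=5)
  ^ (up): (row=3, col=5) -> (row=2, col=5)
  > (right): (row=2, col=5) -> (row=2, col=6)
Final: (row=2, col=6)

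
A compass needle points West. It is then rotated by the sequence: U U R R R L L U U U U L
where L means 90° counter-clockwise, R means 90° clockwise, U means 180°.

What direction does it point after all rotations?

Start: West
  U (U-turn (180°)) -> East
  U (U-turn (180°)) -> West
  R (right (90° clockwise)) -> North
  R (right (90° clockwise)) -> East
  R (right (90° clockwise)) -> South
  L (left (90° counter-clockwise)) -> East
  L (left (90° counter-clockwise)) -> North
  U (U-turn (180°)) -> South
  U (U-turn (180°)) -> North
  U (U-turn (180°)) -> South
  U (U-turn (180°)) -> North
  L (left (90° counter-clockwise)) -> West
Final: West

Answer: Final heading: West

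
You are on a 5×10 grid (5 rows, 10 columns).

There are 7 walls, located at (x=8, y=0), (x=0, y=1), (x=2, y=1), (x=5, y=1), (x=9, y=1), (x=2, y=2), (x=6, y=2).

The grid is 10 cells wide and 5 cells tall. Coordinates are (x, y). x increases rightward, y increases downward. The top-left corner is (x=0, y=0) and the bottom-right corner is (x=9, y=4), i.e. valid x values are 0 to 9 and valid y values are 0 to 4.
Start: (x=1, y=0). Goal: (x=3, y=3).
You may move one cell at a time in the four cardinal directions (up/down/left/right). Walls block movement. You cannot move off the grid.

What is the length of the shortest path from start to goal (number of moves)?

BFS from (x=1, y=0) until reaching (x=3, y=3):
  Distance 0: (x=1, y=0)
  Distance 1: (x=0, y=0), (x=2, y=0), (x=1, y=1)
  Distance 2: (x=3, y=0), (x=1, y=2)
  Distance 3: (x=4, y=0), (x=3, y=1), (x=0, y=2), (x=1, y=3)
  Distance 4: (x=5, y=0), (x=4, y=1), (x=3, y=2), (x=0, y=3), (x=2, y=3), (x=1, y=4)
  Distance 5: (x=6, y=0), (x=4, y=2), (x=3, y=3), (x=0, y=4), (x=2, y=4)  <- goal reached here
One shortest path (5 moves): (x=1, y=0) -> (x=2, y=0) -> (x=3, y=0) -> (x=3, y=1) -> (x=3, y=2) -> (x=3, y=3)

Answer: Shortest path length: 5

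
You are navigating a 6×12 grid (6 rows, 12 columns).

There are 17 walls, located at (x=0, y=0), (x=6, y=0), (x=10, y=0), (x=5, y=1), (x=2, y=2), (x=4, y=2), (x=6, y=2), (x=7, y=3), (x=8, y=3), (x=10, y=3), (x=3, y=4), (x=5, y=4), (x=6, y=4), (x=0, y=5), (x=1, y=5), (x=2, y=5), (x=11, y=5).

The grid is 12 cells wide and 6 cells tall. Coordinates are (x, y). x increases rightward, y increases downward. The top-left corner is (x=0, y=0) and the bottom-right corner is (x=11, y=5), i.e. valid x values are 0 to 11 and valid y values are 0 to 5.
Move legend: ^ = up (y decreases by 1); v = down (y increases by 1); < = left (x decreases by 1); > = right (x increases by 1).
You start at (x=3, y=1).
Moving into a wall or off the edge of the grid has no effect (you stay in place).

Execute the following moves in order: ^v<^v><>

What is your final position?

Answer: Final position: (x=3, y=1)

Derivation:
Start: (x=3, y=1)
  ^ (up): (x=3, y=1) -> (x=3, y=0)
  v (down): (x=3, y=0) -> (x=3, y=1)
  < (left): (x=3, y=1) -> (x=2, y=1)
  ^ (up): (x=2, y=1) -> (x=2, y=0)
  v (down): (x=2, y=0) -> (x=2, y=1)
  > (right): (x=2, y=1) -> (x=3, y=1)
  < (left): (x=3, y=1) -> (x=2, y=1)
  > (right): (x=2, y=1) -> (x=3, y=1)
Final: (x=3, y=1)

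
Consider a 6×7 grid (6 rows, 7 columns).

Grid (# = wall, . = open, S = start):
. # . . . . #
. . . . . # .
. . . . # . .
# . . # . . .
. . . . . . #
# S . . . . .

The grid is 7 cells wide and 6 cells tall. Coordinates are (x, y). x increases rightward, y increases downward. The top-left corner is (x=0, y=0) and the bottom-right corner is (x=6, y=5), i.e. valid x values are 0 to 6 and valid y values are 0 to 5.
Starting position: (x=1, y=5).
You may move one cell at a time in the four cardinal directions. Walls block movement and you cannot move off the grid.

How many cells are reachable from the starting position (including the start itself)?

BFS flood-fill from (x=1, y=5):
  Distance 0: (x=1, y=5)
  Distance 1: (x=1, y=4), (x=2, y=5)
  Distance 2: (x=1, y=3), (x=0, y=4), (x=2, y=4), (x=3, y=5)
  Distance 3: (x=1, y=2), (x=2, y=3), (x=3, y=4), (x=4, y=5)
  Distance 4: (x=1, y=1), (x=0, y=2), (x=2, y=2), (x=4, y=4), (x=5, y=5)
  Distance 5: (x=0, y=1), (x=2, y=1), (x=3, y=2), (x=4, y=3), (x=5, y=4), (x=6, y=5)
  Distance 6: (x=0, y=0), (x=2, y=0), (x=3, y=1), (x=5, y=3)
  Distance 7: (x=3, y=0), (x=4, y=1), (x=5, y=2), (x=6, y=3)
  Distance 8: (x=4, y=0), (x=6, y=2)
  Distance 9: (x=5, y=0), (x=6, y=1)
Total reachable: 34 (grid has 34 open cells total)

Answer: Reachable cells: 34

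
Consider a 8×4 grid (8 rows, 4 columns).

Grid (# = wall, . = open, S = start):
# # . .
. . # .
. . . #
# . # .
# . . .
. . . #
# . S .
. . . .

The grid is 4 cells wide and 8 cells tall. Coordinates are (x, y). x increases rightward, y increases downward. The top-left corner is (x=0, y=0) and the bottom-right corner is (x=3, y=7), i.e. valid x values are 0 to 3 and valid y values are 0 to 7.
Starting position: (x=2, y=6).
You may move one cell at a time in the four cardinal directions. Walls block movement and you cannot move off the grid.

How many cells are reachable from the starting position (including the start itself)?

BFS flood-fill from (x=2, y=6):
  Distance 0: (x=2, y=6)
  Distance 1: (x=2, y=5), (x=1, y=6), (x=3, y=6), (x=2, y=7)
  Distance 2: (x=2, y=4), (x=1, y=5), (x=1, y=7), (x=3, y=7)
  Distance 3: (x=1, y=4), (x=3, y=4), (x=0, y=5), (x=0, y=7)
  Distance 4: (x=1, y=3), (x=3, y=3)
  Distance 5: (x=1, y=2)
  Distance 6: (x=1, y=1), (x=0, y=2), (x=2, y=2)
  Distance 7: (x=0, y=1)
Total reachable: 20 (grid has 23 open cells total)

Answer: Reachable cells: 20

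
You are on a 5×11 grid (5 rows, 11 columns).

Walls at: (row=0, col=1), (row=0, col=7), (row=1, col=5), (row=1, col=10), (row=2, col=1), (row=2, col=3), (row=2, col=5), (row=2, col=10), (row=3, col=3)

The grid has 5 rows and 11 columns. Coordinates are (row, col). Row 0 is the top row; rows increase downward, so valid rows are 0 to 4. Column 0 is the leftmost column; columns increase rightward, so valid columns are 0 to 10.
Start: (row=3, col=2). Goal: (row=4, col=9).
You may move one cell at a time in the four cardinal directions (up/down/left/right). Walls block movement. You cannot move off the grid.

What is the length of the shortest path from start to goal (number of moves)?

BFS from (row=3, col=2) until reaching (row=4, col=9):
  Distance 0: (row=3, col=2)
  Distance 1: (row=2, col=2), (row=3, col=1), (row=4, col=2)
  Distance 2: (row=1, col=2), (row=3, col=0), (row=4, col=1), (row=4, col=3)
  Distance 3: (row=0, col=2), (row=1, col=1), (row=1, col=3), (row=2, col=0), (row=4, col=0), (row=4, col=4)
  Distance 4: (row=0, col=3), (row=1, col=0), (row=1, col=4), (row=3, col=4), (row=4, col=5)
  Distance 5: (row=0, col=0), (row=0, col=4), (row=2, col=4), (row=3, col=5), (row=4, col=6)
  Distance 6: (row=0, col=5), (row=3, col=6), (row=4, col=7)
  Distance 7: (row=0, col=6), (row=2, col=6), (row=3, col=7), (row=4, col=8)
  Distance 8: (row=1, col=6), (row=2, col=7), (row=3, col=8), (row=4, col=9)  <- goal reached here
One shortest path (8 moves): (row=3, col=2) -> (row=4, col=2) -> (row=4, col=3) -> (row=4, col=4) -> (row=4, col=5) -> (row=4, col=6) -> (row=4, col=7) -> (row=4, col=8) -> (row=4, col=9)

Answer: Shortest path length: 8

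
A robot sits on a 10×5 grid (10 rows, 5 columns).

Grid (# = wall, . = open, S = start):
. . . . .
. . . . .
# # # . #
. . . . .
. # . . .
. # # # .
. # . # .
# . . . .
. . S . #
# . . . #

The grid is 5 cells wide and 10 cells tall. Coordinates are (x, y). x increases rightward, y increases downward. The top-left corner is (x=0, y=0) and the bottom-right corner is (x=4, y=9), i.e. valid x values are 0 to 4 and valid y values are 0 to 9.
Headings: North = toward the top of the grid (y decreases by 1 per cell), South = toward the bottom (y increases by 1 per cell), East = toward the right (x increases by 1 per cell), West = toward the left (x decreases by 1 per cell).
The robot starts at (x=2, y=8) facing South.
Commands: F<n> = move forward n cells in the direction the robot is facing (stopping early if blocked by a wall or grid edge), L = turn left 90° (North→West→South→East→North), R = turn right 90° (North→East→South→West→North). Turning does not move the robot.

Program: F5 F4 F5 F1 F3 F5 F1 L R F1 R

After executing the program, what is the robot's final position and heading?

Start: (x=2, y=8), facing South
  F5: move forward 1/5 (blocked), now at (x=2, y=9)
  F4: move forward 0/4 (blocked), now at (x=2, y=9)
  F5: move forward 0/5 (blocked), now at (x=2, y=9)
  F1: move forward 0/1 (blocked), now at (x=2, y=9)
  F3: move forward 0/3 (blocked), now at (x=2, y=9)
  F5: move forward 0/5 (blocked), now at (x=2, y=9)
  F1: move forward 0/1 (blocked), now at (x=2, y=9)
  L: turn left, now facing East
  R: turn right, now facing South
  F1: move forward 0/1 (blocked), now at (x=2, y=9)
  R: turn right, now facing West
Final: (x=2, y=9), facing West

Answer: Final position: (x=2, y=9), facing West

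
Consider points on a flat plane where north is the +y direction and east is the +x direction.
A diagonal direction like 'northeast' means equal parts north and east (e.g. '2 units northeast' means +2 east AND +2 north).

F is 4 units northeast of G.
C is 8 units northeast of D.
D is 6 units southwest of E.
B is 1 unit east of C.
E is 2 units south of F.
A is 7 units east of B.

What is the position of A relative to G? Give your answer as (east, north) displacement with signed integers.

Place G at the origin (east=0, north=0).
  F is 4 units northeast of G: delta (east=+4, north=+4); F at (east=4, north=4).
  E is 2 units south of F: delta (east=+0, north=-2); E at (east=4, north=2).
  D is 6 units southwest of E: delta (east=-6, north=-6); D at (east=-2, north=-4).
  C is 8 units northeast of D: delta (east=+8, north=+8); C at (east=6, north=4).
  B is 1 unit east of C: delta (east=+1, north=+0); B at (east=7, north=4).
  A is 7 units east of B: delta (east=+7, north=+0); A at (east=14, north=4).
Therefore A relative to G: (east=14, north=4).

Answer: A is at (east=14, north=4) relative to G.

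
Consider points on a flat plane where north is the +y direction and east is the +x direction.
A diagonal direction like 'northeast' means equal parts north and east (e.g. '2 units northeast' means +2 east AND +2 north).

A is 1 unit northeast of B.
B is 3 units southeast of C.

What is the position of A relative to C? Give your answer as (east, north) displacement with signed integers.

Answer: A is at (east=4, north=-2) relative to C.

Derivation:
Place C at the origin (east=0, north=0).
  B is 3 units southeast of C: delta (east=+3, north=-3); B at (east=3, north=-3).
  A is 1 unit northeast of B: delta (east=+1, north=+1); A at (east=4, north=-2).
Therefore A relative to C: (east=4, north=-2).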